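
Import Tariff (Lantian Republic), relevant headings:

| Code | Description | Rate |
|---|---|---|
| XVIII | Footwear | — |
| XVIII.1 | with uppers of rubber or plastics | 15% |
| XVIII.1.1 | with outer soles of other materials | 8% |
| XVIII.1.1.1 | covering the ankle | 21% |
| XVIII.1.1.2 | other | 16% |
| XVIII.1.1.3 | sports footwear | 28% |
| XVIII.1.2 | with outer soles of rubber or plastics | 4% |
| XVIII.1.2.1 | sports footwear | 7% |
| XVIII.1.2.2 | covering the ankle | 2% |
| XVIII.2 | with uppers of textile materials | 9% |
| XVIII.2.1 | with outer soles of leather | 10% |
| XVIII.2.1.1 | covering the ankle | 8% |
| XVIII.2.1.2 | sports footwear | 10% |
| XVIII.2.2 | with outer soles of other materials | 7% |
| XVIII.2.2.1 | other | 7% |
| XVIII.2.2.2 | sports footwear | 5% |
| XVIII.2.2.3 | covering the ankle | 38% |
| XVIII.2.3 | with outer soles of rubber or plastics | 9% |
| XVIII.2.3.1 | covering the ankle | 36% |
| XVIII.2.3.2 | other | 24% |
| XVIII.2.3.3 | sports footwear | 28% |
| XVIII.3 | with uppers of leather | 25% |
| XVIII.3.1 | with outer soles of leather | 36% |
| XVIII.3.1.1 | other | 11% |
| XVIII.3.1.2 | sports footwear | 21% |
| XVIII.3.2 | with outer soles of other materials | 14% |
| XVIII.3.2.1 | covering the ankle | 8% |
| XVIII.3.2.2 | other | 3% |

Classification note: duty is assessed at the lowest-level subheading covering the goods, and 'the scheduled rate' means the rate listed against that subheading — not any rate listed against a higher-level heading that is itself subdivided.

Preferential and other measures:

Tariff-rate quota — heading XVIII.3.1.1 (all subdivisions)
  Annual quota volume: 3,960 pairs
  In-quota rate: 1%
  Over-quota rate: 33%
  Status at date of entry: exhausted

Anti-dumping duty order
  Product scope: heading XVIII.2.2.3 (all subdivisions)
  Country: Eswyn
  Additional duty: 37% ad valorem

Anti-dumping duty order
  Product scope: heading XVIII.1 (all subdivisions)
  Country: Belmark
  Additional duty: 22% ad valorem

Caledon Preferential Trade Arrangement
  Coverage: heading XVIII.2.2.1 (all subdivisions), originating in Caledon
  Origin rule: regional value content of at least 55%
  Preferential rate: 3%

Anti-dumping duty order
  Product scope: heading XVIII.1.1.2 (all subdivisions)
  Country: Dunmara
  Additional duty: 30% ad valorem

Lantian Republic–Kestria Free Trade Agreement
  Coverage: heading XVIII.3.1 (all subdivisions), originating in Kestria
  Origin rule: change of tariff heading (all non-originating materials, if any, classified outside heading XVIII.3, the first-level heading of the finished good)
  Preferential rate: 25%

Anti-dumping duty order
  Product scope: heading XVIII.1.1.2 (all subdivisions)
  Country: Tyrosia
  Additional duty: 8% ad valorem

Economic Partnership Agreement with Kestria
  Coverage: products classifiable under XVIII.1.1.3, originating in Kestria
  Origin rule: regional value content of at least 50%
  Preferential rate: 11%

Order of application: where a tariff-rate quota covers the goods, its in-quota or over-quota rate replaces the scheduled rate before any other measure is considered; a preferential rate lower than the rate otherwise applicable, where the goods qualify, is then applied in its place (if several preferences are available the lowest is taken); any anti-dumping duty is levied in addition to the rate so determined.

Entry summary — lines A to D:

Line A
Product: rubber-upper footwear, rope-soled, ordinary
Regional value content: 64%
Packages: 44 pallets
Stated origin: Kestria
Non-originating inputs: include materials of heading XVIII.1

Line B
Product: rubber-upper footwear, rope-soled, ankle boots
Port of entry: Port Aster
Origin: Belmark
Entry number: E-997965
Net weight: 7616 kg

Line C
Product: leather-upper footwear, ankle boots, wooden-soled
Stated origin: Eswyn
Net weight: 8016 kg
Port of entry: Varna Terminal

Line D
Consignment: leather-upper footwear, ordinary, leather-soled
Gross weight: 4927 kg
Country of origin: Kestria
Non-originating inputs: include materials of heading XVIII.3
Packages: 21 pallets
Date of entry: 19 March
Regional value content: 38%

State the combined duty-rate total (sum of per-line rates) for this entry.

Line A: rubber-upper → XVIII.1; rope-soled → XVIII.1.1; ordinary → XVIII.1.1.2. Scheduled 16%. Kestria agreement on XVIII.3.1: XVIII.1.1.2 not covered; Kestria agreement on XVIII.1.1.3: XVIII.1.1.2 not covered. → 16%.
Line B: rubber-upper → XVIII.1; rope-soled → XVIII.1.1; ankle boots → XVIII.1.1.1. Scheduled 21%. anti-dumping (Belmark, XVIII.1): +22%; total 21% + 22% = 43%. → 43%.
Line C: leather-upper → XVIII.3; wooden-soled → XVIII.3.2; ankle boots → XVIII.3.2.1. Scheduled 8%. No special measure applies. → 8%.
Line D: leather-upper → XVIII.3; leather-soled → XVIII.3.1; ordinary → XVIII.3.1.1. Scheduled 11%. quota on XVIII.3.1.1 exhausted → over-quota 33%; Kestria agreement on XVIII.3.1: CTH not met; Kestria agreement on XVIII.1.1.3: XVIII.3.1.1 not covered. → 33%.
Sum: 16% + 43% + 8% + 33% = 100%.

100%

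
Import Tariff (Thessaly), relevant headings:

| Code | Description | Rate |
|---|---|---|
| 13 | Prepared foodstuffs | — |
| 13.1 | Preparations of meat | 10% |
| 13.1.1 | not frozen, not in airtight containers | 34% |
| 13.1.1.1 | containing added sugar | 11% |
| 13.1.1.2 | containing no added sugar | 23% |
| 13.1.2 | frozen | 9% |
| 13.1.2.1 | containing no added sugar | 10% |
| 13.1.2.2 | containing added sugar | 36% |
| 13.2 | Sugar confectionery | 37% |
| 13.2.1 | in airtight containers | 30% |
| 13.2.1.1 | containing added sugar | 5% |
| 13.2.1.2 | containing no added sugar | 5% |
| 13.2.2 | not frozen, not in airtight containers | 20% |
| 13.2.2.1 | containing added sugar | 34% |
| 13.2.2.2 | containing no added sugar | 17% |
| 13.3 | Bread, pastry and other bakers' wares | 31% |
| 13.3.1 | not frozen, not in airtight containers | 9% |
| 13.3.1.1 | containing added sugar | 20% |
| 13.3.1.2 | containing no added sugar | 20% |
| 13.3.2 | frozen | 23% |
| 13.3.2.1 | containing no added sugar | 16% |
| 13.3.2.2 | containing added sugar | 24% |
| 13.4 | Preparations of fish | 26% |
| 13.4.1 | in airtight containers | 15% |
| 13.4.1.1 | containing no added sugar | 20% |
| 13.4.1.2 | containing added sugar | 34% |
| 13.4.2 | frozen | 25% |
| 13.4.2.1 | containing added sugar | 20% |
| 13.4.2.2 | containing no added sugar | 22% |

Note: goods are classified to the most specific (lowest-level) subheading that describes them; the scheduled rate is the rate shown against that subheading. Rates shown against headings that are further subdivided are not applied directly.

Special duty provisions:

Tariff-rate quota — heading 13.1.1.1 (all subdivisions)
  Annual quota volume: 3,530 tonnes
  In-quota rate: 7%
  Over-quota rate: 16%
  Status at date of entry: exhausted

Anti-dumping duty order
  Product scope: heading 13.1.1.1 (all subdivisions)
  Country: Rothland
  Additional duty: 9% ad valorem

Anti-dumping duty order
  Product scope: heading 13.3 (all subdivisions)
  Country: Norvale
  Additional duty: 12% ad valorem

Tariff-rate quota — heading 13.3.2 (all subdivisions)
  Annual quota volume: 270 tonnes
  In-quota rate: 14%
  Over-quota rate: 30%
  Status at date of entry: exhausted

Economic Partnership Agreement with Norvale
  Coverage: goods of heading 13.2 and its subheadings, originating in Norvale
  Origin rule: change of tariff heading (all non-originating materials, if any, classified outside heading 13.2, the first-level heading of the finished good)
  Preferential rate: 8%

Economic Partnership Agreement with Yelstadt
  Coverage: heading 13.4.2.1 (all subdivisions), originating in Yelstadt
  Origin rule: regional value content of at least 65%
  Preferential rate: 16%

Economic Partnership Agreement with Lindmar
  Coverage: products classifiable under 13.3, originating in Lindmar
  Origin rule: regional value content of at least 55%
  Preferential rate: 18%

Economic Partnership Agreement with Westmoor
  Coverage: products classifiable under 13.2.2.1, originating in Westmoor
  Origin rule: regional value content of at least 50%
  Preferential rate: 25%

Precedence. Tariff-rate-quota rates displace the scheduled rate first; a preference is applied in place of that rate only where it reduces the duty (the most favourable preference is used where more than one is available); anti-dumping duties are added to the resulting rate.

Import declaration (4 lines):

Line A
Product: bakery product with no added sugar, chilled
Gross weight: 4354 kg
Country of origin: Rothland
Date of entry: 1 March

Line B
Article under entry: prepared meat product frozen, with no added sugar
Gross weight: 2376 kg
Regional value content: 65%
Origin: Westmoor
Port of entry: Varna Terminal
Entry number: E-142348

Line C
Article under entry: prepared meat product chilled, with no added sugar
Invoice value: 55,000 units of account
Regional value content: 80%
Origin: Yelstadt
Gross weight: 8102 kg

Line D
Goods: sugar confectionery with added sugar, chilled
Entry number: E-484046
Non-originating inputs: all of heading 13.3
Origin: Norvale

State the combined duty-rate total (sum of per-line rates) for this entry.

Line A: bakery product → 13.3; chilled → 13.3.1; with no added sugar → 13.3.1.2. Scheduled 20%. No special measure applies. → 20%.
Line B: prepared meat product → 13.1; frozen → 13.1.2; with no added sugar → 13.1.2.1. Scheduled 10%. Westmoor agreement on 13.2.2.1: 13.1.2.1 not covered. → 10%.
Line C: prepared meat product → 13.1; chilled → 13.1.1; with no added sugar → 13.1.1.2. Scheduled 23%. Yelstadt agreement on 13.4.2.1: 13.1.1.2 not covered. → 23%.
Line D: sugar confectionery → 13.2; chilled → 13.2.2; with added sugar → 13.2.2.1. Scheduled 34%. Norvale agreement on 13.2: CTH met → 8% available; preferential 8%. → 8%.
Sum: 20% + 10% + 23% + 8% = 61%.

61%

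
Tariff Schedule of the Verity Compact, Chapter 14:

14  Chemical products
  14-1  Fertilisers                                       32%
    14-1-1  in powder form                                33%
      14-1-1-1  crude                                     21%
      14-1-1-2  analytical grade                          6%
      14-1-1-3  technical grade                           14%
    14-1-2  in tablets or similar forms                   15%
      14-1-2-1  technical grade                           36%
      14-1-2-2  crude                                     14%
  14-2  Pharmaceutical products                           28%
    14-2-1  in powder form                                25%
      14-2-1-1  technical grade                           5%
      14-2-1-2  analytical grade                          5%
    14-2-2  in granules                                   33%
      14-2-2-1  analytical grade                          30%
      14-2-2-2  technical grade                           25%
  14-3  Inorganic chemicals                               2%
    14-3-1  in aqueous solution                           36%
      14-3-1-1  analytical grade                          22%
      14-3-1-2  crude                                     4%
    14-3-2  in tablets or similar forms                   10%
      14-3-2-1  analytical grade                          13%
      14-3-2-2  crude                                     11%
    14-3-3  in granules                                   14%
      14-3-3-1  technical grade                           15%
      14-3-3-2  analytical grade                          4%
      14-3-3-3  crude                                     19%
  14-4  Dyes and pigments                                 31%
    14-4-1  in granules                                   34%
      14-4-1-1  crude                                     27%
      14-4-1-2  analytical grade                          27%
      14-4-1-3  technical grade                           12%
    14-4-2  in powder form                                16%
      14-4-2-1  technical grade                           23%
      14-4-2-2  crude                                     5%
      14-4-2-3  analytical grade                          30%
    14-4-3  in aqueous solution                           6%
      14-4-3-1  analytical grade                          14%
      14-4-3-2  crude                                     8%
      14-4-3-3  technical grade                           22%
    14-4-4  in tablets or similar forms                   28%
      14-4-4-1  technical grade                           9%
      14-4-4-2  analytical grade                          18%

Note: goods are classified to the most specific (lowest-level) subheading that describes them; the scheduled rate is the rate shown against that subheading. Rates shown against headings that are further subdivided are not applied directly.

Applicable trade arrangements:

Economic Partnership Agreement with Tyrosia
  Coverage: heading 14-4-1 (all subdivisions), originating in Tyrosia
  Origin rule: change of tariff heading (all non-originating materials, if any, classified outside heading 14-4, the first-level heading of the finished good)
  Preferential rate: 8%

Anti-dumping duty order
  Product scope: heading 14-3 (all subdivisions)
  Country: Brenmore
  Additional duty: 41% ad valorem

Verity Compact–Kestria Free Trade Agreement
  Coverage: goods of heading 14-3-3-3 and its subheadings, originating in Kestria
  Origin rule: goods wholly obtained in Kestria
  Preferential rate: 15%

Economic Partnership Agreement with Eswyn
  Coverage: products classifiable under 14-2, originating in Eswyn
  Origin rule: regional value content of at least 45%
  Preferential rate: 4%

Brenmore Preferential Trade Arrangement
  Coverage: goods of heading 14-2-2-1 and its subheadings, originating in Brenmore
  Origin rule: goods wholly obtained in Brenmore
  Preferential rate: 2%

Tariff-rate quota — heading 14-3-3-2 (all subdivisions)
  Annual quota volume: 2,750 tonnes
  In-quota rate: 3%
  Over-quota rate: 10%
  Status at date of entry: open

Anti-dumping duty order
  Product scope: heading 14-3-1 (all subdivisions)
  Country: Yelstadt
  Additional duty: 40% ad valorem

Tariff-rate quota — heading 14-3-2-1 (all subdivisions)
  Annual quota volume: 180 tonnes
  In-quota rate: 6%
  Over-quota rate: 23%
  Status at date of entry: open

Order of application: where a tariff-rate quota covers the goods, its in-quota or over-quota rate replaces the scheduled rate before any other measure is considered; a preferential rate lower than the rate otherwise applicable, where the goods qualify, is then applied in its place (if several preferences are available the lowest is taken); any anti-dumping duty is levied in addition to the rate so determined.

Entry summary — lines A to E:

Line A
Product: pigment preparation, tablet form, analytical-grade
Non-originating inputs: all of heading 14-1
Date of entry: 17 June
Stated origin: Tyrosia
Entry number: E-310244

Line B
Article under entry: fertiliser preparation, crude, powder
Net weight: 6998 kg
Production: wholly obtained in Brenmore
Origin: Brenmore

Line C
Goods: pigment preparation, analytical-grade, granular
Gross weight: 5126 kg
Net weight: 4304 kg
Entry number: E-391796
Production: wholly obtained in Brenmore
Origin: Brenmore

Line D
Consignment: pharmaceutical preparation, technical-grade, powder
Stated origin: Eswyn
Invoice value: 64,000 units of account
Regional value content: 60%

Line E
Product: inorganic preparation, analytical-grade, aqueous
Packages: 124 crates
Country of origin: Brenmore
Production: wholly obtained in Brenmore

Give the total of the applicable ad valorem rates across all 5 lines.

Line A: pigment → 14-4; tablet form → 14-4-4; analytical-grade → 14-4-4-2. Scheduled 18%. Tyrosia agreement on 14-4-1: 14-4-4-2 not covered. → 18%.
Line B: fertiliser → 14-1; powder → 14-1-1; crude → 14-1-1-1. Scheduled 21%. Brenmore agreement on 14-2-2-1: 14-1-1-1 not covered. → 21%.
Line C: pigment → 14-4; granular → 14-4-1; analytical-grade → 14-4-1-2. Scheduled 27%. Brenmore agreement on 14-2-2-1: 14-4-1-2 not covered. → 27%.
Line D: pharmaceutical → 14-2; powder → 14-2-1; technical-grade → 14-2-1-1. Scheduled 5%. Eswyn agreement on 14-2: RVC ≥ 45% → 4% available; preferential 4%. → 4%.
Line E: inorganic → 14-3; aqueous → 14-3-1; analytical-grade → 14-3-1-1. Scheduled 22%. Brenmore agreement on 14-2-2-1: 14-3-1-1 not covered; anti-dumping (Brenmore, 14-3): +41%; total 22% + 41% = 63%. → 63%.
Sum: 18% + 21% + 27% + 4% + 63% = 133%.

133%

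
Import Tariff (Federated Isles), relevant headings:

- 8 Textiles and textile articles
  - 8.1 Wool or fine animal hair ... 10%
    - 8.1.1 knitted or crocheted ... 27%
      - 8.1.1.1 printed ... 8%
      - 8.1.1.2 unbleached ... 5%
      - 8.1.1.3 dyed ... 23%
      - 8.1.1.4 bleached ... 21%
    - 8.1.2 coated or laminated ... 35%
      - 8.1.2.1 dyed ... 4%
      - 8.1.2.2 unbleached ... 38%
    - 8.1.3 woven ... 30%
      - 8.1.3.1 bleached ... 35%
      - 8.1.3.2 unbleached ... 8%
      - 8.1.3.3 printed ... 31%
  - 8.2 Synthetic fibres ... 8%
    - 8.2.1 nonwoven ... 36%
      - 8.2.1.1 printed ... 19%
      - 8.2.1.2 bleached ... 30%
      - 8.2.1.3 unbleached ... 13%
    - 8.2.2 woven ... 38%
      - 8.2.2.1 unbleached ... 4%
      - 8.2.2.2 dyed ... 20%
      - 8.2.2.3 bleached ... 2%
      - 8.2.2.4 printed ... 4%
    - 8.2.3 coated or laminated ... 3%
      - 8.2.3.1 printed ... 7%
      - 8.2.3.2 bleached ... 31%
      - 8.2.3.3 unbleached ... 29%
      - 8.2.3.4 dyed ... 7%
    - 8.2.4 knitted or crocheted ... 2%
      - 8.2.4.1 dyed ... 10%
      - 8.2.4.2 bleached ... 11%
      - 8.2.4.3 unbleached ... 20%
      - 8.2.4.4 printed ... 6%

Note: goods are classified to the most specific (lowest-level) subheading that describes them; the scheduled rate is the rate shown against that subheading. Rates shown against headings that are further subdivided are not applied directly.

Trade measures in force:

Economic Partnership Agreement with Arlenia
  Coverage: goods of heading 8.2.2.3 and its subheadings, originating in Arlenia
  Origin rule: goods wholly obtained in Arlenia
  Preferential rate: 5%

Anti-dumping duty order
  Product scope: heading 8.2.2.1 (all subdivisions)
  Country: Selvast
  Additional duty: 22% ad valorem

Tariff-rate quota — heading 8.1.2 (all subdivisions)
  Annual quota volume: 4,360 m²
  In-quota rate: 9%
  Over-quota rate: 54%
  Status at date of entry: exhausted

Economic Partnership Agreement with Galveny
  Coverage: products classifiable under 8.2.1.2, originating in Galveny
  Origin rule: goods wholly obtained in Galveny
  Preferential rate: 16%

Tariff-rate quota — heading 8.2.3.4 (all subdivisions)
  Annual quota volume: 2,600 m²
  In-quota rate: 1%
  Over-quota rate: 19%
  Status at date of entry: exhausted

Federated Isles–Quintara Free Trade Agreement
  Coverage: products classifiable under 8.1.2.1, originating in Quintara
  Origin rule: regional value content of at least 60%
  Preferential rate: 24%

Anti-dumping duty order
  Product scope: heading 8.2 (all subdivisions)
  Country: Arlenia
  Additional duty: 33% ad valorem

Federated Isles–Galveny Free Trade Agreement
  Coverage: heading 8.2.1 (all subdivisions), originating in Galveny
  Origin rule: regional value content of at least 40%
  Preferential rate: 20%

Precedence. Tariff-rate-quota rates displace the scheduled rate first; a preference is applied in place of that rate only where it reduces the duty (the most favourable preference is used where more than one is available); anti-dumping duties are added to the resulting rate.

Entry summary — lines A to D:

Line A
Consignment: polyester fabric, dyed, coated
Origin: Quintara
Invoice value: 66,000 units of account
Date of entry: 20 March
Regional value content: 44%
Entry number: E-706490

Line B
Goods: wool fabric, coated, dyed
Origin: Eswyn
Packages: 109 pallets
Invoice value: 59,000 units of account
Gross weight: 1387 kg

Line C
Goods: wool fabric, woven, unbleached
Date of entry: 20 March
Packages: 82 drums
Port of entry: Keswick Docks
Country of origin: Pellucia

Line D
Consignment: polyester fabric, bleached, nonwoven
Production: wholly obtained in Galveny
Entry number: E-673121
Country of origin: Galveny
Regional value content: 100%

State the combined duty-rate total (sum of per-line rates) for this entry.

97%

Line A: polyester → 8.2; coated → 8.2.3; dyed → 8.2.3.4. Scheduled 7%. quota on 8.2.3.4 exhausted → over-quota 19%; Quintara agreement on 8.1.2.1: 8.2.3.4 not covered. → 19%.
Line B: wool → 8.1; coated → 8.1.2; dyed → 8.1.2.1. Scheduled 4%. quota on 8.1.2 exhausted → over-quota 54%. → 54%.
Line C: wool → 8.1; woven → 8.1.3; unbleached → 8.1.3.2. Scheduled 8%. No special measure applies. → 8%.
Line D: polyester → 8.2; nonwoven → 8.2.1; bleached → 8.2.1.2. Scheduled 30%. Galveny agreement on 8.2.1.2: wholly obtained → 16% available; Galveny agreement on 8.2.1: RVC ≥ 40% → 20% available; preferential 16%. → 16%.
Sum: 19% + 54% + 8% + 16% = 97%.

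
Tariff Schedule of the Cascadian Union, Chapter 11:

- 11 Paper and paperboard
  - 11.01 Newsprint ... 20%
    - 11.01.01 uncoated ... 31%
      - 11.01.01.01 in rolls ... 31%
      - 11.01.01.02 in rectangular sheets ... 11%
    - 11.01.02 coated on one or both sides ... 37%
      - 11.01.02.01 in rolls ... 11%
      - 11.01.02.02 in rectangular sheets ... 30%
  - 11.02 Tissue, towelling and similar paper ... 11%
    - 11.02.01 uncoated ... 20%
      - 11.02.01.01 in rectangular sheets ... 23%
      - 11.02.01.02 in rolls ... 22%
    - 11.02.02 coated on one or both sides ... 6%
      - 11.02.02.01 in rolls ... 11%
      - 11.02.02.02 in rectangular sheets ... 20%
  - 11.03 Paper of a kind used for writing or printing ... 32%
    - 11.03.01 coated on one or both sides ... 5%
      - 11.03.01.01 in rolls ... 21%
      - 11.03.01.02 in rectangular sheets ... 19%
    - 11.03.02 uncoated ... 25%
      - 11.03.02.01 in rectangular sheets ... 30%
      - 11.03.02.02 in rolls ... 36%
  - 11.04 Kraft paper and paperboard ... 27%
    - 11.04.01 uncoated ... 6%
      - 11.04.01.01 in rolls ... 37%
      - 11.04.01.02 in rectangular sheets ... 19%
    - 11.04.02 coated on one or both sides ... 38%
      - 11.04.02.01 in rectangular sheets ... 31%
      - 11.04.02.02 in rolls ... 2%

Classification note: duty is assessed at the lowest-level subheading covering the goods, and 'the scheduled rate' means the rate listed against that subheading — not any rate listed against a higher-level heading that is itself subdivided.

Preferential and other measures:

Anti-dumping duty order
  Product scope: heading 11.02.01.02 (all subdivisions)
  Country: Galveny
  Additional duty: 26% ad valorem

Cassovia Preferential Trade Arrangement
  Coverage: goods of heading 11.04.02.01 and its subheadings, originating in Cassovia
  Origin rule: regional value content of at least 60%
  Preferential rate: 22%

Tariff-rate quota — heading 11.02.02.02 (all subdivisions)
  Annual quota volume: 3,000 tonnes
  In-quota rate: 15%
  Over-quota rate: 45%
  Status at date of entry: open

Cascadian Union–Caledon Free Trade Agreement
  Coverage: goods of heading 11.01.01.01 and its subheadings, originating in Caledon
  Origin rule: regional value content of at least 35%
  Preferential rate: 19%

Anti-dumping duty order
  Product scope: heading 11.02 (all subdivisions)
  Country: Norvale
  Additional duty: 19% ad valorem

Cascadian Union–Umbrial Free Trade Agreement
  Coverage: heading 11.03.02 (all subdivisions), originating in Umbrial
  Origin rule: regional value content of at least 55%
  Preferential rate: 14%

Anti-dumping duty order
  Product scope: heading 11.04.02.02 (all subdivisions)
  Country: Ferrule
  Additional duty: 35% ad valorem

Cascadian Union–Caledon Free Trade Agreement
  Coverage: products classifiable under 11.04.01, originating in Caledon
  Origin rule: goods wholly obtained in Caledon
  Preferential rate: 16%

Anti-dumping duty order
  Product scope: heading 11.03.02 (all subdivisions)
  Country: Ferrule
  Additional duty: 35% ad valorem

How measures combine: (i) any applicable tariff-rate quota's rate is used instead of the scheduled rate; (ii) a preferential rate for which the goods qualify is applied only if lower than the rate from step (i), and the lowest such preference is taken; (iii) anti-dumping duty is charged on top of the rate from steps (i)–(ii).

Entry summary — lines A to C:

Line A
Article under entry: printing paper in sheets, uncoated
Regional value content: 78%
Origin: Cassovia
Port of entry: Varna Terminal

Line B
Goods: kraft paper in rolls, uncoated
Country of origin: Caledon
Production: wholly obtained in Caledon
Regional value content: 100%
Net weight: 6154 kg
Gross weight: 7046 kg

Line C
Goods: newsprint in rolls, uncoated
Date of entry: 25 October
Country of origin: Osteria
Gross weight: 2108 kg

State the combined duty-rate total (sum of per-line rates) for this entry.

Line A: printing paper → 11.03; uncoated → 11.03.02; in sheets → 11.03.02.01. Scheduled 30%. Cassovia agreement on 11.04.02.01: 11.03.02.01 not covered. → 30%.
Line B: kraft paper → 11.04; uncoated → 11.04.01; in rolls → 11.04.01.01. Scheduled 37%. Caledon agreement on 11.01.01.01: 11.04.01.01 not covered; Caledon agreement on 11.04.01: wholly obtained → 16% available; preferential 16%. → 16%.
Line C: newsprint → 11.01; uncoated → 11.01.01; in rolls → 11.01.01.01. Scheduled 31%. No special measure applies. → 31%.
Sum: 30% + 16% + 31% = 77%.

77%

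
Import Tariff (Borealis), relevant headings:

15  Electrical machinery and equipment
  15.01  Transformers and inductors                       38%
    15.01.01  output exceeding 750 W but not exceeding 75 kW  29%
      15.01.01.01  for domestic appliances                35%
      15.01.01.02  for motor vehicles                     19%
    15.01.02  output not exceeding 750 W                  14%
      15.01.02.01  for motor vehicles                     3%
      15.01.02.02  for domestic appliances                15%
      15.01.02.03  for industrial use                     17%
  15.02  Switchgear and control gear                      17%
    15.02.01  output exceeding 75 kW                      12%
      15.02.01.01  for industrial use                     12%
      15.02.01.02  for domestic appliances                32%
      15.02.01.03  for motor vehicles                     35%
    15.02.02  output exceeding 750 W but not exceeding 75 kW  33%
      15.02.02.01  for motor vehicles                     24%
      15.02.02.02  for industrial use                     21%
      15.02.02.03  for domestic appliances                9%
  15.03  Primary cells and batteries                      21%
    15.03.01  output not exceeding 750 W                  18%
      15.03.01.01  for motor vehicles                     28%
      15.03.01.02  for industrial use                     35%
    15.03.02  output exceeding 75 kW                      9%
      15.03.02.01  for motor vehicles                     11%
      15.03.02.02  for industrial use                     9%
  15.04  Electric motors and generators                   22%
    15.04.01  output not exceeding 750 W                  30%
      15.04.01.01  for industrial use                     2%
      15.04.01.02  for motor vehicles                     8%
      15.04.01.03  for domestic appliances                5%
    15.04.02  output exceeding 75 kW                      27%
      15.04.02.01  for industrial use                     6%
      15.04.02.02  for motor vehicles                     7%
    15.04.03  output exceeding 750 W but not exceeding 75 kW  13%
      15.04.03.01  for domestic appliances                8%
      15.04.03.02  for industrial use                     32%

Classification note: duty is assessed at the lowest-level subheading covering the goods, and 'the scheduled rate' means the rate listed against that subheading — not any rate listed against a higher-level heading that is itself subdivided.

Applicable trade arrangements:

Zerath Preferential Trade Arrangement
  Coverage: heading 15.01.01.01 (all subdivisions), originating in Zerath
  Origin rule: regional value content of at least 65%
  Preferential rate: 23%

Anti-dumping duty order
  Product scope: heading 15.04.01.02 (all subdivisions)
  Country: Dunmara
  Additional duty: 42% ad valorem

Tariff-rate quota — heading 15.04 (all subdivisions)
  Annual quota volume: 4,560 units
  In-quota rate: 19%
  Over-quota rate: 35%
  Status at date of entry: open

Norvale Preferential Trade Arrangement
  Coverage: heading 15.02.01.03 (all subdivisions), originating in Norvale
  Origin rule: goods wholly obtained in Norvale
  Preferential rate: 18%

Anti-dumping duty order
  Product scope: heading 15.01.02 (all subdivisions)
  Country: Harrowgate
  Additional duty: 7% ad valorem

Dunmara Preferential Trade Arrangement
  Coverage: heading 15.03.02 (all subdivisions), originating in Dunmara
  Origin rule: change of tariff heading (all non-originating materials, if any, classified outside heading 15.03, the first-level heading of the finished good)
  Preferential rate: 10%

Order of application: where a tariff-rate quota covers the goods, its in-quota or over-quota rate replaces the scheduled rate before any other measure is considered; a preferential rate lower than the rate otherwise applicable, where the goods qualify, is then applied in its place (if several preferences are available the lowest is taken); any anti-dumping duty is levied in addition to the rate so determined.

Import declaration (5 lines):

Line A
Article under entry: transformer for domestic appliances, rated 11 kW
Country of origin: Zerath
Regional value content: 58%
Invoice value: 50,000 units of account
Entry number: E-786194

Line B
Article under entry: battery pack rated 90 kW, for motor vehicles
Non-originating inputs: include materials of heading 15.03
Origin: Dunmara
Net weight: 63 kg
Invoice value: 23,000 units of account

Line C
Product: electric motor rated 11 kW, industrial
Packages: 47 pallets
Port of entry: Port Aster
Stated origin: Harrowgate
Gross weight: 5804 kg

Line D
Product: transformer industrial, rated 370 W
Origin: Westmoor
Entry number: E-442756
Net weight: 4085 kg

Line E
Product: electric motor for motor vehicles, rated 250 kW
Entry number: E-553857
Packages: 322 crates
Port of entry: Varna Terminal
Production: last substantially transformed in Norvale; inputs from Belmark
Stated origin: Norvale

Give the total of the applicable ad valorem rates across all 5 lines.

Line A: transformer → 15.01; rated 11 kW → 15.01.01; for domestic appliances → 15.01.01.01. Scheduled 35%. Zerath agreement on 15.01.01.01: RVC < 65%. → 35%.
Line B: battery pack → 15.03; rated 90 kW → 15.03.02; for motor vehicles → 15.03.02.01. Scheduled 11%. Dunmara agreement on 15.03.02: CTH not met. → 11%.
Line C: electric motor → 15.04; rated 11 kW → 15.04.03; industrial → 15.04.03.02. Scheduled 32%. quota on 15.04 open → in-quota 19%. → 19%.
Line D: transformer → 15.01; rated 370 W → 15.01.02; industrial → 15.01.02.03. Scheduled 17%. No special measure applies. → 17%.
Line E: electric motor → 15.04; rated 250 kW → 15.04.02; for motor vehicles → 15.04.02.02. Scheduled 7%. quota on 15.04 open → in-quota 19%; Norvale agreement on 15.02.01.03: 15.04.02.02 not covered. → 19%.
Sum: 35% + 11% + 19% + 17% + 19% = 101%.

101%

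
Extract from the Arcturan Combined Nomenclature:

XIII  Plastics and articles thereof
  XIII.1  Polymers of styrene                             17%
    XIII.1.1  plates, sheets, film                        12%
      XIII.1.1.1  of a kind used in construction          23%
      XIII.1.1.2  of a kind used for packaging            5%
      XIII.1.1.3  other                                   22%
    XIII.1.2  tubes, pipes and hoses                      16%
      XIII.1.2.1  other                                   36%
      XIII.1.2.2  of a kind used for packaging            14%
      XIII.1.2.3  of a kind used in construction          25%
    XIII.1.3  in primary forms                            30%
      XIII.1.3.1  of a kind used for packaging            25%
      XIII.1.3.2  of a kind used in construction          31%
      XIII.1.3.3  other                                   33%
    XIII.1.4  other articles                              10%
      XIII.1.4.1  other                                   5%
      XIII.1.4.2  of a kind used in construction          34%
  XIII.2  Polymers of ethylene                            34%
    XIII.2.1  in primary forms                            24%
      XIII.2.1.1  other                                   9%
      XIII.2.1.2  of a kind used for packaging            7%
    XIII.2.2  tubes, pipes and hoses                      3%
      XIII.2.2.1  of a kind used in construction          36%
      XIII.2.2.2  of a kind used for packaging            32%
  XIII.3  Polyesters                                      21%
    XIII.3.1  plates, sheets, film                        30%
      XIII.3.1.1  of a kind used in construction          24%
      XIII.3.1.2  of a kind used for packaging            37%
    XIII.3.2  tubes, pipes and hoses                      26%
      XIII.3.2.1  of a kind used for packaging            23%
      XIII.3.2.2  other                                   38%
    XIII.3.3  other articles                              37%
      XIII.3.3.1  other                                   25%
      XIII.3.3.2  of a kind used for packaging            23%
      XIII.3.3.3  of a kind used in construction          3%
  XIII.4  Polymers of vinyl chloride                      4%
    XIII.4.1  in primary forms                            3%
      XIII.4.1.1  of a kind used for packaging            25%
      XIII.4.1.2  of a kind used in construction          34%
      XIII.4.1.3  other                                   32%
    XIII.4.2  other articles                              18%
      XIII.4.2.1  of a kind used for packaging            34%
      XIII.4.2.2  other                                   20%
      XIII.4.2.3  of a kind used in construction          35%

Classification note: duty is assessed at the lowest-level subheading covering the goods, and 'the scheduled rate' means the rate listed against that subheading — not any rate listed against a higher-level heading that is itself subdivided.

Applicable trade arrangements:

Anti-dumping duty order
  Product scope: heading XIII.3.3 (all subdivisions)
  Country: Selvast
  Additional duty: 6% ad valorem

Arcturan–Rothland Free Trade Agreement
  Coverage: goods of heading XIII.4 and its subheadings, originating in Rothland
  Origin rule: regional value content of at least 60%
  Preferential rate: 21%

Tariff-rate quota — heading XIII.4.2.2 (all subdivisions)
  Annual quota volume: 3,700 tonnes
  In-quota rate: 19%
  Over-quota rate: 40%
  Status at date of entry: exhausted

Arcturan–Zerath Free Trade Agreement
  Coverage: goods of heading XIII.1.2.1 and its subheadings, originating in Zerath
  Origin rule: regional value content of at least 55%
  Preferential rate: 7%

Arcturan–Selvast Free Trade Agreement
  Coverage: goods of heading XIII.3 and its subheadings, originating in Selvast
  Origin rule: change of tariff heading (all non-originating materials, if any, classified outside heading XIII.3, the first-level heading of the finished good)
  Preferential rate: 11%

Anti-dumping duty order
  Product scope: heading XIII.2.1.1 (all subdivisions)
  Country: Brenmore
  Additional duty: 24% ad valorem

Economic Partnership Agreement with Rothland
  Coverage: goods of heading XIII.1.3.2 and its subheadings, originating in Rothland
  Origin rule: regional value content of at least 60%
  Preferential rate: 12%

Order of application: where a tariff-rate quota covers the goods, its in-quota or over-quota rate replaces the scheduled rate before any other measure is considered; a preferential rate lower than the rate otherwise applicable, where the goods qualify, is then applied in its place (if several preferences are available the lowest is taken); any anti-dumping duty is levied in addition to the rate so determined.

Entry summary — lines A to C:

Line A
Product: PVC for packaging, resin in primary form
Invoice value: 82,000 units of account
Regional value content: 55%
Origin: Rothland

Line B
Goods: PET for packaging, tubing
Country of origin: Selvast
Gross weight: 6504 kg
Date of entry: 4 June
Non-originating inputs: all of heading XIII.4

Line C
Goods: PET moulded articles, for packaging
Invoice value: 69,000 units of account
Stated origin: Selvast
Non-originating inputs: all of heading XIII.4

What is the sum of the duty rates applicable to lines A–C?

53%

Line A: PVC → XIII.4; resin in primary form → XIII.4.1; for packaging → XIII.4.1.1. Scheduled 25%. Rothland agreement on XIII.4: RVC < 60%; Rothland agreement on XIII.1.3.2: XIII.4.1.1 not covered. → 25%.
Line B: PET → XIII.3; tubing → XIII.3.2; for packaging → XIII.3.2.1. Scheduled 23%. Selvast agreement on XIII.3: CTH met → 11% available; preferential 11%. → 11%.
Line C: PET → XIII.3; moulded articles → XIII.3.3; for packaging → XIII.3.3.2. Scheduled 23%. Selvast agreement on XIII.3: CTH met → 11% available; preferential 11%; anti-dumping (Selvast, XIII.3.3): +6%; total 11% + 6% = 17%. → 17%.
Sum: 25% + 11% + 17% = 53%.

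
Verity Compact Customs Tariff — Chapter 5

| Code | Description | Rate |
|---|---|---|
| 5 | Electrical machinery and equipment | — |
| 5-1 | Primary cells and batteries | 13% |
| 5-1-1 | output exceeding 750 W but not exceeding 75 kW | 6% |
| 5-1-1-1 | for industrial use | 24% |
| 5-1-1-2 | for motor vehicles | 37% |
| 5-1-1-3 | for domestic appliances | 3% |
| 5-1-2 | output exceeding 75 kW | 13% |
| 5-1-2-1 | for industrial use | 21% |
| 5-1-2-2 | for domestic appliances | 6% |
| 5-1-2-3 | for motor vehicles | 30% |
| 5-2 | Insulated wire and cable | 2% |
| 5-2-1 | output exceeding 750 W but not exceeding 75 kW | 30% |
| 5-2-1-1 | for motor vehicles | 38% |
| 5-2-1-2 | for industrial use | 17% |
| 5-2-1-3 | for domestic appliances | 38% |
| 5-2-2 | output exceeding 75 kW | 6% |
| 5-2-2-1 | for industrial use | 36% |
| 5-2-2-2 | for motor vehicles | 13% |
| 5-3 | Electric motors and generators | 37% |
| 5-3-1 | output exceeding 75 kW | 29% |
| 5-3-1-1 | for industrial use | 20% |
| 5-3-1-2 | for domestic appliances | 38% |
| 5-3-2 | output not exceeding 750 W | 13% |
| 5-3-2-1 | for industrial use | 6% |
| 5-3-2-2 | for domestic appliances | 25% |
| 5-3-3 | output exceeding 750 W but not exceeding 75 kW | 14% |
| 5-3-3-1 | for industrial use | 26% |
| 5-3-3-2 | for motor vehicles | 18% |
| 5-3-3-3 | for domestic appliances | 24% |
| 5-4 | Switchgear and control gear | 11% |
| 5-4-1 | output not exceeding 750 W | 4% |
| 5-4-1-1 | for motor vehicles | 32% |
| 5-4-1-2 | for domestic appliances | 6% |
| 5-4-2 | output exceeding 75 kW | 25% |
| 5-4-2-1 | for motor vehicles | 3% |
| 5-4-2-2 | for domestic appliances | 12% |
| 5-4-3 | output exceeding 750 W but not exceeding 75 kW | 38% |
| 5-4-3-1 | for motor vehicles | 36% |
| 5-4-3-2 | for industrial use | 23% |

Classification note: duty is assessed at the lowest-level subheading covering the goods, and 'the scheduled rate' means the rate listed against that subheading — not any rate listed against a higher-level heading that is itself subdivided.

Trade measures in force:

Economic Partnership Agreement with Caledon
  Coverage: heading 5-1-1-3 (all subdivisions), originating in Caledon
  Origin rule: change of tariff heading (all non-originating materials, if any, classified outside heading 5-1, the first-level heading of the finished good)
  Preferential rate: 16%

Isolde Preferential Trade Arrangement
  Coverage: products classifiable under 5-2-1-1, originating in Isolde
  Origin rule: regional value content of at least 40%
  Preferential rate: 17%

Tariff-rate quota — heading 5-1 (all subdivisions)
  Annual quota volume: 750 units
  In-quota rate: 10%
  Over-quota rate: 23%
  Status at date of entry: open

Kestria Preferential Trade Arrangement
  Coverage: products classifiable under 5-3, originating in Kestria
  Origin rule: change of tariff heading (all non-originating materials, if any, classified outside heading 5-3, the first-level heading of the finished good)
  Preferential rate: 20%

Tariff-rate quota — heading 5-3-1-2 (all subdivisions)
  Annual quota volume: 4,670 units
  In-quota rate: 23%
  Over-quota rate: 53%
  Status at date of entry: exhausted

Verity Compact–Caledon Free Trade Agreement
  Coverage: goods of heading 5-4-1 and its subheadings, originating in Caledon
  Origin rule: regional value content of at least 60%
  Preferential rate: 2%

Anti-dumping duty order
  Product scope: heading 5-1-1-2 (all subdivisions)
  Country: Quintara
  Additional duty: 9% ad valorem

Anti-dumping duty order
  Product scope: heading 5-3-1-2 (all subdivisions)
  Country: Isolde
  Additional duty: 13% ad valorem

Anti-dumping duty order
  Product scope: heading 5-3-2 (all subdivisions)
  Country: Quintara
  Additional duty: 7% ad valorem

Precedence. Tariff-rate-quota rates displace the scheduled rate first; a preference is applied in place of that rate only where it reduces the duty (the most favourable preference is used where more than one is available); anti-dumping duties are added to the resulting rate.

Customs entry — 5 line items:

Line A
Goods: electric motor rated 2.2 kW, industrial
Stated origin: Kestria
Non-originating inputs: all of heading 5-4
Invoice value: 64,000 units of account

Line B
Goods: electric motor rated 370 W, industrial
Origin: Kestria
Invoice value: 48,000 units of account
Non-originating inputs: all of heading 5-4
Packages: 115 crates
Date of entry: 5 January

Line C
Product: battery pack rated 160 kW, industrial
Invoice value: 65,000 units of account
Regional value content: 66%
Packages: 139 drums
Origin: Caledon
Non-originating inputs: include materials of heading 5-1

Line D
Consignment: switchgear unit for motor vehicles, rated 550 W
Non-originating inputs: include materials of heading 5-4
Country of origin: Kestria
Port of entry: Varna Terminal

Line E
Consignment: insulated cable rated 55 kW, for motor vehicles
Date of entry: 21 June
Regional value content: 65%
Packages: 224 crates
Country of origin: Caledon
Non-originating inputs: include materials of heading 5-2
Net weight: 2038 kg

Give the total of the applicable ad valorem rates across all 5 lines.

Line A: electric motor → 5-3; rated 2.2 kW → 5-3-3; industrial → 5-3-3-1. Scheduled 26%. Kestria agreement on 5-3: CTH met → 20% available; preferential 20%. → 20%.
Line B: electric motor → 5-3; rated 370 W → 5-3-2; industrial → 5-3-2-1. Scheduled 6%. Kestria agreement on 5-3: CTH met → 20% available; preference 20% not lower than 6% → no reduction. → 6%.
Line C: battery pack → 5-1; rated 160 kW → 5-1-2; industrial → 5-1-2-1. Scheduled 21%. quota on 5-1 open → in-quota 10%; Caledon agreement on 5-1-1-3: 5-1-2-1 not covered; Caledon agreement on 5-4-1: 5-1-2-1 not covered. → 10%.
Line D: switchgear unit → 5-4; rated 550 W → 5-4-1; for motor vehicles → 5-4-1-1. Scheduled 32%. Kestria agreement on 5-3: 5-4-1-1 not covered. → 32%.
Line E: insulated cable → 5-2; rated 55 kW → 5-2-1; for motor vehicles → 5-2-1-1. Scheduled 38%. Caledon agreement on 5-1-1-3: 5-2-1-1 not covered; Caledon agreement on 5-4-1: 5-2-1-1 not covered. → 38%.
Sum: 20% + 6% + 10% + 32% + 38% = 106%.

106%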